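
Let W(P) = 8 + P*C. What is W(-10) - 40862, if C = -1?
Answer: -40844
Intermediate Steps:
W(P) = 8 - P (W(P) = 8 + P*(-1) = 8 - P)
W(-10) - 40862 = (8 - 1*(-10)) - 40862 = (8 + 10) - 40862 = 18 - 40862 = -40844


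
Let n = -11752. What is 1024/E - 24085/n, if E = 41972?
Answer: 255732417/123313736 ≈ 2.0738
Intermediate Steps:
1024/E - 24085/n = 1024/41972 - 24085/(-11752) = 1024*(1/41972) - 24085*(-1/11752) = 256/10493 + 24085/11752 = 255732417/123313736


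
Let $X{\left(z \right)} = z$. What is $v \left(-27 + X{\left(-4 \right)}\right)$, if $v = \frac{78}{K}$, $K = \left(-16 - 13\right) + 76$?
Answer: $- \frac{2418}{47} \approx -51.447$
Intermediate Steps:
$K = 47$ ($K = \left(-16 - 13\right) + 76 = -29 + 76 = 47$)
$v = \frac{78}{47} \approx 1.6596$
$v \left(-27 + X{\left(-4 \right)}\right) = \frac{78 \left(-27 - 4\right)}{47} = \frac{78}{47} \left(-31\right) = - \frac{2418}{47}$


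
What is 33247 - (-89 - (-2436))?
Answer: 30900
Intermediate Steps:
33247 - (-89 - (-2436)) = 33247 - (-89 - 58*(-42)) = 33247 - (-89 + 2436) = 33247 - 1*2347 = 33247 - 2347 = 30900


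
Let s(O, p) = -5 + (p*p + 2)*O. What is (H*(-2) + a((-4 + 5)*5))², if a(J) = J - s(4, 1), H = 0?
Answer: 4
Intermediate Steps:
s(O, p) = -5 + O*(2 + p²) (s(O, p) = -5 + (p² + 2)*O = -5 + (2 + p²)*O = -5 + O*(2 + p²))
a(J) = -7 + J (a(J) = J - (-5 + 2*4 + 4*1²) = J - (-5 + 8 + 4*1) = J - (-5 + 8 + 4) = J - 1*7 = J - 7 = -7 + J)
(H*(-2) + a((-4 + 5)*5))² = (0*(-2) + (-7 + (-4 + 5)*5))² = (0 + (-7 + 1*5))² = (0 + (-7 + 5))² = (0 - 2)² = (-2)² = 4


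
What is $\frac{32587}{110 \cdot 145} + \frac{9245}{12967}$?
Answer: $\frac{570013379}{206823650} \approx 2.756$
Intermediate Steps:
$\frac{32587}{110 \cdot 145} + \frac{9245}{12967} = \frac{32587}{15950} + 9245 \cdot \frac{1}{12967} = 32587 \cdot \frac{1}{15950} + \frac{9245}{12967} = \frac{32587}{15950} + \frac{9245}{12967} = \frac{570013379}{206823650}$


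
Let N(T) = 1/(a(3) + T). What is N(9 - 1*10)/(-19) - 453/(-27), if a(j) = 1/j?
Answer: 5765/342 ≈ 16.857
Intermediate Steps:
N(T) = 1/(⅓ + T) (N(T) = 1/(1/3 + T) = 1/(⅓ + T))
N(9 - 1*10)/(-19) - 453/(-27) = (3/(1 + 3*(9 - 1*10)))/(-19) - 453/(-27) = (3/(1 + 3*(9 - 10)))*(-1/19) - 453*(-1/27) = (3/(1 + 3*(-1)))*(-1/19) + 151/9 = (3/(1 - 3))*(-1/19) + 151/9 = (3/(-2))*(-1/19) + 151/9 = (3*(-½))*(-1/19) + 151/9 = -3/2*(-1/19) + 151/9 = 3/38 + 151/9 = 5765/342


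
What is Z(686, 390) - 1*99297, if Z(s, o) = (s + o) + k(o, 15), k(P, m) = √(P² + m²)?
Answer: -98221 + 15*√677 ≈ -97831.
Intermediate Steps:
Z(s, o) = o + s + √(225 + o²) (Z(s, o) = (s + o) + √(o² + 15²) = (o + s) + √(o² + 225) = (o + s) + √(225 + o²) = o + s + √(225 + o²))
Z(686, 390) - 1*99297 = (390 + 686 + √(225 + 390²)) - 1*99297 = (390 + 686 + √(225 + 152100)) - 99297 = (390 + 686 + √152325) - 99297 = (390 + 686 + 15*√677) - 99297 = (1076 + 15*√677) - 99297 = -98221 + 15*√677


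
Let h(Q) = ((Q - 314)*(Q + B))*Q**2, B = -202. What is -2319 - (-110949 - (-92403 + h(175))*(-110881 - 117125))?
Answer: -26184943566702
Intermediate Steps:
h(Q) = Q**2*(-314 + Q)*(-202 + Q) (h(Q) = ((Q - 314)*(Q - 202))*Q**2 = ((-314 + Q)*(-202 + Q))*Q**2 = Q**2*(-314 + Q)*(-202 + Q))
-2319 - (-110949 - (-92403 + h(175))*(-110881 - 117125)) = -2319 - (-110949 - (-92403 + 175**2*(63428 + 175**2 - 516*175))*(-110881 - 117125)) = -2319 - (-110949 - (-92403 + 30625*(63428 + 30625 - 90300))*(-228006)) = -2319 - (-110949 - (-92403 + 30625*3753)*(-228006)) = -2319 - (-110949 - (-92403 + 114935625)*(-228006)) = -2319 - (-110949 - 114843222*(-228006)) = -2319 - (-110949 - 1*(-26184943675332)) = -2319 - (-110949 + 26184943675332) = -2319 - 1*26184943564383 = -2319 - 26184943564383 = -26184943566702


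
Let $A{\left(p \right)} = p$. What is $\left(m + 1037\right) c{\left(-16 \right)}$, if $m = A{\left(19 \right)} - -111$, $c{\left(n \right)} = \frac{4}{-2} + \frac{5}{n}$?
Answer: $- \frac{43179}{16} \approx -2698.7$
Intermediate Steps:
$c{\left(n \right)} = -2 + \frac{5}{n}$ ($c{\left(n \right)} = 4 \left(- \frac{1}{2}\right) + \frac{5}{n} = -2 + \frac{5}{n}$)
$m = 130$ ($m = 19 - -111 = 19 + 111 = 130$)
$\left(m + 1037\right) c{\left(-16 \right)} = \left(130 + 1037\right) \left(-2 + \frac{5}{-16}\right) = 1167 \left(-2 + 5 \left(- \frac{1}{16}\right)\right) = 1167 \left(-2 - \frac{5}{16}\right) = 1167 \left(- \frac{37}{16}\right) = - \frac{43179}{16}$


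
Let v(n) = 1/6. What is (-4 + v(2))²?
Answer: 529/36 ≈ 14.694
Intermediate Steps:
v(n) = ⅙
(-4 + v(2))² = (-4 + ⅙)² = (-23/6)² = 529/36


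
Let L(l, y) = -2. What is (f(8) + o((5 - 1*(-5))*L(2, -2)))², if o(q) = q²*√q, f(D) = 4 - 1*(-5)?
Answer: -3199919 + 14400*I*√5 ≈ -3.1999e+6 + 32199.0*I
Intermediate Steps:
f(D) = 9 (f(D) = 4 + 5 = 9)
o(q) = q^(5/2)
(f(8) + o((5 - 1*(-5))*L(2, -2)))² = (9 + ((5 - 1*(-5))*(-2))^(5/2))² = (9 + ((5 + 5)*(-2))^(5/2))² = (9 + (10*(-2))^(5/2))² = (9 + (-20)^(5/2))² = (9 + 800*I*√5)²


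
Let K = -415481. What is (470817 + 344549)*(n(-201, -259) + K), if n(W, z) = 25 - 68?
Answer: -338804141784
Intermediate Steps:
n(W, z) = -43
(470817 + 344549)*(n(-201, -259) + K) = (470817 + 344549)*(-43 - 415481) = 815366*(-415524) = -338804141784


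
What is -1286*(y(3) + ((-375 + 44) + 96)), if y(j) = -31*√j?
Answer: 302210 + 39866*√3 ≈ 3.7126e+5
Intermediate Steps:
-1286*(y(3) + ((-375 + 44) + 96)) = -1286*(-31*√3 + ((-375 + 44) + 96)) = -1286*(-31*√3 + (-331 + 96)) = -1286*(-31*√3 - 235) = -1286*(-235 - 31*√3) = 302210 + 39866*√3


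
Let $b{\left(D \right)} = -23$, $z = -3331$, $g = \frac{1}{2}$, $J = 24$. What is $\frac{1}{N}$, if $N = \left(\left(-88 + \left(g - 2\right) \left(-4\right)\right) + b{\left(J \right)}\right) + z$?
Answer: $- \frac{1}{3436} \approx -0.00029104$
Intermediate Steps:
$g = \frac{1}{2} \approx 0.5$
$N = -3436$ ($N = \left(\left(-88 + \left(\frac{1}{2} - 2\right) \left(-4\right)\right) - 23\right) - 3331 = \left(\left(-88 - -6\right) - 23\right) - 3331 = \left(\left(-88 + 6\right) - 23\right) - 3331 = \left(-82 - 23\right) - 3331 = -105 - 3331 = -3436$)
$\frac{1}{N} = \frac{1}{-3436} = - \frac{1}{3436}$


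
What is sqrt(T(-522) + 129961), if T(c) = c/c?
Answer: sqrt(129962) ≈ 360.50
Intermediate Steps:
T(c) = 1
sqrt(T(-522) + 129961) = sqrt(1 + 129961) = sqrt(129962)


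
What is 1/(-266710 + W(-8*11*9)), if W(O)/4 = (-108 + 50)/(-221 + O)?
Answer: -1013/270176998 ≈ -3.7494e-6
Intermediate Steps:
W(O) = -232/(-221 + O) (W(O) = 4*((-108 + 50)/(-221 + O)) = 4*(-58/(-221 + O)) = -232/(-221 + O))
1/(-266710 + W(-8*11*9)) = 1/(-266710 - 232/(-221 - 8*11*9)) = 1/(-266710 - 232/(-221 - 88*9)) = 1/(-266710 - 232/(-221 - 792)) = 1/(-266710 - 232/(-1013)) = 1/(-266710 - 232*(-1/1013)) = 1/(-266710 + 232/1013) = 1/(-270176998/1013) = -1013/270176998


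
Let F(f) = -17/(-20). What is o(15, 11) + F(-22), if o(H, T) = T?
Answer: 237/20 ≈ 11.850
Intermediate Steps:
F(f) = 17/20 (F(f) = -17*(-1/20) = 17/20)
o(15, 11) + F(-22) = 11 + 17/20 = 237/20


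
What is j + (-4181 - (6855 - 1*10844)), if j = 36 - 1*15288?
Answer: -15444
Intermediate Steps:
j = -15252 (j = 36 - 15288 = -15252)
j + (-4181 - (6855 - 1*10844)) = -15252 + (-4181 - (6855 - 1*10844)) = -15252 + (-4181 - (6855 - 10844)) = -15252 + (-4181 - 1*(-3989)) = -15252 + (-4181 + 3989) = -15252 - 192 = -15444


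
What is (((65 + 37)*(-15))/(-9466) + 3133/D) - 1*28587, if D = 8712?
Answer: -1178731891783/41233896 ≈ -28586.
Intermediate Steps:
(((65 + 37)*(-15))/(-9466) + 3133/D) - 1*28587 = (((65 + 37)*(-15))/(-9466) + 3133/8712) - 1*28587 = ((102*(-15))*(-1/9466) + 3133*(1/8712)) - 28587 = (-1530*(-1/9466) + 3133/8712) - 28587 = (765/4733 + 3133/8712) - 28587 = 21493169/41233896 - 28587 = -1178731891783/41233896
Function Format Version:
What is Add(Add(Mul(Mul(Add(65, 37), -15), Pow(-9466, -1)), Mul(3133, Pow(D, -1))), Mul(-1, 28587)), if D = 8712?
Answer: Rational(-1178731891783, 41233896) ≈ -28586.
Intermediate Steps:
Add(Add(Mul(Mul(Add(65, 37), -15), Pow(-9466, -1)), Mul(3133, Pow(D, -1))), Mul(-1, 28587)) = Add(Add(Mul(Mul(Add(65, 37), -15), Pow(-9466, -1)), Mul(3133, Pow(8712, -1))), Mul(-1, 28587)) = Add(Add(Mul(Mul(102, -15), Rational(-1, 9466)), Mul(3133, Rational(1, 8712))), -28587) = Add(Add(Mul(-1530, Rational(-1, 9466)), Rational(3133, 8712)), -28587) = Add(Add(Rational(765, 4733), Rational(3133, 8712)), -28587) = Add(Rational(21493169, 41233896), -28587) = Rational(-1178731891783, 41233896)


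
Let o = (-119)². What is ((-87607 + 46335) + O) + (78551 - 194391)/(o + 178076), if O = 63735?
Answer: 4318103891/192237 ≈ 22462.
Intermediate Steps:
o = 14161
((-87607 + 46335) + O) + (78551 - 194391)/(o + 178076) = ((-87607 + 46335) + 63735) + (78551 - 194391)/(14161 + 178076) = (-41272 + 63735) - 115840/192237 = 22463 - 115840*1/192237 = 22463 - 115840/192237 = 4318103891/192237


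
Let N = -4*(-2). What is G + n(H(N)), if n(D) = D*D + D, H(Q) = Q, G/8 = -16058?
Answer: -128392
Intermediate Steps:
N = 8
G = -128464 (G = 8*(-16058) = -128464)
n(D) = D + D**2 (n(D) = D**2 + D = D + D**2)
G + n(H(N)) = -128464 + 8*(1 + 8) = -128464 + 8*9 = -128464 + 72 = -128392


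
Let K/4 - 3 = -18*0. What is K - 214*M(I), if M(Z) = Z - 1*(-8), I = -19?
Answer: 2366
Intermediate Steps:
K = 12 (K = 12 + 4*(-18*0) = 12 + 4*0 = 12 + 0 = 12)
M(Z) = 8 + Z (M(Z) = Z + 8 = 8 + Z)
K - 214*M(I) = 12 - 214*(8 - 19) = 12 - 214*(-11) = 12 + 2354 = 2366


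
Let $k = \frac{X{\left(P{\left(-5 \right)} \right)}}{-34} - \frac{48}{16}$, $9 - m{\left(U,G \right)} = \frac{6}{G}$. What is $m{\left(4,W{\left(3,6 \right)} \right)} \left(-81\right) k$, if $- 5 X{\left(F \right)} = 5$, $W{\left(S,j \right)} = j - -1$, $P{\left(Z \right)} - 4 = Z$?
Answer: $\frac{466317}{238} \approx 1959.3$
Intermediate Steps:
$P{\left(Z \right)} = 4 + Z$
$W{\left(S,j \right)} = 1 + j$ ($W{\left(S,j \right)} = j + 1 = 1 + j$)
$m{\left(U,G \right)} = 9 - \frac{6}{G}$
$X{\left(F \right)} = -1$ ($X{\left(F \right)} = \left(- \frac{1}{5}\right) 5 = -1$)
$k = - \frac{101}{34}$ ($k = - \frac{1}{-34} - \frac{48}{16} = \left(-1\right) \left(- \frac{1}{34}\right) - 3 = \frac{1}{34} - 3 = - \frac{101}{34} \approx -2.9706$)
$m{\left(4,W{\left(3,6 \right)} \right)} \left(-81\right) k = \left(9 - \frac{6}{1 + 6}\right) \left(-81\right) \left(- \frac{101}{34}\right) = \left(9 - \frac{6}{7}\right) \left(-81\right) \left(- \frac{101}{34}\right) = \frac{57}{7} \left(-81\right) \left(- \frac{101}{34}\right) = \left(- \frac{4617}{7}\right) \left(- \frac{101}{34}\right) = \frac{466317}{238}$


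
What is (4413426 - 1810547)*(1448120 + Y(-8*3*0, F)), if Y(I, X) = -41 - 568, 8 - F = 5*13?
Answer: 3767695984169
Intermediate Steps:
F = -57 (F = 8 - 5*13 = 8 - 1*65 = 8 - 65 = -57)
Y(I, X) = -609
(4413426 - 1810547)*(1448120 + Y(-8*3*0, F)) = (4413426 - 1810547)*(1448120 - 609) = 2602879*1447511 = 3767695984169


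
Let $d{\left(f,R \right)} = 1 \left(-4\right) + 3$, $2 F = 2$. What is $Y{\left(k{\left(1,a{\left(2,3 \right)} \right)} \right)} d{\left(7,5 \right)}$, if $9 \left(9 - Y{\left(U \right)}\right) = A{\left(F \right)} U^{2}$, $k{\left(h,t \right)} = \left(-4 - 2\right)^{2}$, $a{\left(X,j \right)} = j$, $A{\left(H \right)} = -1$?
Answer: $-153$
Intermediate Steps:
$F = 1$ ($F = \frac{1}{2} \cdot 2 = 1$)
$d{\left(f,R \right)} = -1$ ($d{\left(f,R \right)} = -4 + 3 = -1$)
$k{\left(h,t \right)} = 36$ ($k{\left(h,t \right)} = \left(-6\right)^{2} = 36$)
$Y{\left(U \right)} = 9 + \frac{U^{2}}{9}$ ($Y{\left(U \right)} = 9 - \frac{\left(-1\right) U^{2}}{9} = 9 + \frac{U^{2}}{9}$)
$Y{\left(k{\left(1,a{\left(2,3 \right)} \right)} \right)} d{\left(7,5 \right)} = \left(9 + \frac{36^{2}}{9}\right) \left(-1\right) = \left(9 + \frac{1}{9} \cdot 1296\right) \left(-1\right) = \left(9 + 144\right) \left(-1\right) = 153 \left(-1\right) = -153$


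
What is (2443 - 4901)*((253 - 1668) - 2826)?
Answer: 10424378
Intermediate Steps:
(2443 - 4901)*((253 - 1668) - 2826) = -2458*(-1415 - 2826) = -2458*(-4241) = 10424378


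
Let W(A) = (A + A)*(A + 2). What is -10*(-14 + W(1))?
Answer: 80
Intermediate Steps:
W(A) = 2*A*(2 + A) (W(A) = (2*A)*(2 + A) = 2*A*(2 + A))
-10*(-14 + W(1)) = -10*(-14 + 2*1*(2 + 1)) = -10*(-14 + 2*1*3) = -10*(-14 + 6) = -10*(-8) = 80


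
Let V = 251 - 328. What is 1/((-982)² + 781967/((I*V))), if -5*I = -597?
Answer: 45969/44325100121 ≈ 1.0371e-6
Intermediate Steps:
V = -77
I = 597/5 (I = -⅕*(-597) = 597/5 ≈ 119.40)
1/((-982)² + 781967/((I*V))) = 1/((-982)² + 781967/(((597/5)*(-77)))) = 1/(964324 + 781967/(-45969/5)) = 1/(964324 + 781967*(-5/45969)) = 1/(964324 - 3909835/45969) = 1/(44325100121/45969) = 45969/44325100121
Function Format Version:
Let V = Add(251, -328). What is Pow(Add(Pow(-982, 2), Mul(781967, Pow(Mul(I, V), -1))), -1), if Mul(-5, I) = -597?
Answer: Rational(45969, 44325100121) ≈ 1.0371e-6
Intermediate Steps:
V = -77
I = Rational(597, 5) (I = Mul(Rational(-1, 5), -597) = Rational(597, 5) ≈ 119.40)
Pow(Add(Pow(-982, 2), Mul(781967, Pow(Mul(I, V), -1))), -1) = Pow(Add(Pow(-982, 2), Mul(781967, Pow(Mul(Rational(597, 5), -77), -1))), -1) = Pow(Add(964324, Mul(781967, Pow(Rational(-45969, 5), -1))), -1) = Pow(Add(964324, Mul(781967, Rational(-5, 45969))), -1) = Pow(Add(964324, Rational(-3909835, 45969)), -1) = Pow(Rational(44325100121, 45969), -1) = Rational(45969, 44325100121)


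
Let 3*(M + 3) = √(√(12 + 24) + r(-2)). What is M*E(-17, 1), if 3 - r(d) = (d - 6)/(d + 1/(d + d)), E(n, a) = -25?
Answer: 500/9 ≈ 55.556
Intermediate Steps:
r(d) = 3 - (-6 + d)/(d + 1/(2*d)) (r(d) = 3 - (d - 6)/(d + 1/(d + d)) = 3 - (-6 + d)/(d + 1/(2*d)))
M = -20/9 (M = -3 + √(√(12 + 24) + (3 + 4*(-2)² + 12*(-2))/(1 + 2*(-2)²))/3 = -3 + √(√36 + (3 + 4*4 - 24)/(1 + 2*4))/3 = -3 + √(6 + (3 + 16 - 24)/(1 + 8))/3 = -3 + √(6 - 5/9)/3 = -3 + √(49/9)/3 = -3 + (⅓)*(7/3) = -3 + 7/9 = -20/9 ≈ -2.2222)
M*E(-17, 1) = -20/9*(-25) = 500/9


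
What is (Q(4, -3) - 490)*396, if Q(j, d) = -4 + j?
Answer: -194040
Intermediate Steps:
(Q(4, -3) - 490)*396 = ((-4 + 4) - 490)*396 = (0 - 490)*396 = -490*396 = -194040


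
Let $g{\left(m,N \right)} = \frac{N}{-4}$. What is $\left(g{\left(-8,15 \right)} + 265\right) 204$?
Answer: $53295$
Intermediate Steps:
$g{\left(m,N \right)} = - \frac{N}{4}$ ($g{\left(m,N \right)} = N \left(- \frac{1}{4}\right) = - \frac{N}{4}$)
$\left(g{\left(-8,15 \right)} + 265\right) 204 = \left(\left(- \frac{1}{4}\right) 15 + 265\right) 204 = \left(- \frac{15}{4} + 265\right) 204 = \frac{1045}{4} \cdot 204 = 53295$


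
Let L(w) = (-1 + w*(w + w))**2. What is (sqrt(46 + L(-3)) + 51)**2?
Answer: (51 + sqrt(335))**2 ≈ 4802.9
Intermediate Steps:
L(w) = (-1 + 2*w**2)**2 (L(w) = (-1 + w*(2*w))**2 = (-1 + 2*w**2)**2)
(sqrt(46 + L(-3)) + 51)**2 = (sqrt(46 + (-1 + 2*(-3)**2)**2) + 51)**2 = (sqrt(46 + (-1 + 2*9)**2) + 51)**2 = (sqrt(46 + (-1 + 18)**2) + 51)**2 = (sqrt(46 + 17**2) + 51)**2 = (sqrt(46 + 289) + 51)**2 = (sqrt(335) + 51)**2 = (51 + sqrt(335))**2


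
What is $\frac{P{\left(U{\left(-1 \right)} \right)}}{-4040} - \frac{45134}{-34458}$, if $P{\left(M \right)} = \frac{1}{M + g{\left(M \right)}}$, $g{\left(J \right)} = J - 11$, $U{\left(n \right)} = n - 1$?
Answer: $\frac{455859143}{348025800} \approx 1.3098$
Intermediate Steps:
$U{\left(n \right)} = -1 + n$ ($U{\left(n \right)} = n - 1 = -1 + n$)
$g{\left(J \right)} = -11 + J$
$P{\left(M \right)} = \frac{1}{-11 + 2 M}$ ($P{\left(M \right)} = \frac{1}{M + \left(-11 + M\right)} = \frac{1}{-11 + 2 M}$)
$\frac{P{\left(U{\left(-1 \right)} \right)}}{-4040} - \frac{45134}{-34458} = \frac{1}{\left(-11 + 2 \left(-1 - 1\right)\right) \left(-4040\right)} - \frac{45134}{-34458} = \frac{1}{-11 + 2 \left(-2\right)} \left(- \frac{1}{4040}\right) - - \frac{22567}{17229} = \frac{1}{-11 - 4} \left(- \frac{1}{4040}\right) + \frac{22567}{17229} = \frac{1}{-15} \left(- \frac{1}{4040}\right) + \frac{22567}{17229} = \left(- \frac{1}{15}\right) \left(- \frac{1}{4040}\right) + \frac{22567}{17229} = \frac{1}{60600} + \frac{22567}{17229} = \frac{455859143}{348025800}$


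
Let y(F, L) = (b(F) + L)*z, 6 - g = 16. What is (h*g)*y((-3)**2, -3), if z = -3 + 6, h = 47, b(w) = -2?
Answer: 7050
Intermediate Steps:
g = -10 (g = 6 - 1*16 = 6 - 16 = -10)
z = 3
y(F, L) = -6 + 3*L (y(F, L) = (-2 + L)*3 = -6 + 3*L)
(h*g)*y((-3)**2, -3) = (47*(-10))*(-6 + 3*(-3)) = -470*(-6 - 9) = -470*(-15) = 7050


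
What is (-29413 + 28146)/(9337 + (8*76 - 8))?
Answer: -1267/9937 ≈ -0.12750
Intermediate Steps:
(-29413 + 28146)/(9337 + (8*76 - 8)) = -1267/(9337 + (608 - 8)) = -1267/(9337 + 600) = -1267/9937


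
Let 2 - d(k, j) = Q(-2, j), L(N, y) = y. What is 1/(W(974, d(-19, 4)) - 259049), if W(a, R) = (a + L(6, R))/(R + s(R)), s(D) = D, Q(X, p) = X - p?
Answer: -8/2071901 ≈ -3.8612e-6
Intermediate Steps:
d(k, j) = 4 + j (d(k, j) = 2 - (-2 - j) = 2 + (2 + j) = 4 + j)
W(a, R) = (R + a)/(2*R) (W(a, R) = (a + R)/(R + R) = (R + a)/((2*R)) = (R + a)*(1/(2*R)) = (R + a)/(2*R))
1/(W(974, d(-19, 4)) - 259049) = 1/(((4 + 4) + 974)/(2*(4 + 4)) - 259049) = 1/((1/2)*(8 + 974)/8 - 259049) = 1/((1/2)*(1/8)*982 - 259049) = 1/(491/8 - 259049) = 1/(-2071901/8) = -8/2071901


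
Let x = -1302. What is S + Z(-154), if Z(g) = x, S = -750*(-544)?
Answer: 406698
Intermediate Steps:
S = 408000
Z(g) = -1302
S + Z(-154) = 408000 - 1302 = 406698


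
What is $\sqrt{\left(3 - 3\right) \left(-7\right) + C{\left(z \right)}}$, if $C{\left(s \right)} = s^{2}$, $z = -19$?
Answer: $19$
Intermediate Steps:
$\sqrt{\left(3 - 3\right) \left(-7\right) + C{\left(z \right)}} = \sqrt{\left(3 - 3\right) \left(-7\right) + \left(-19\right)^{2}} = \sqrt{0 \left(-7\right) + 361} = \sqrt{0 + 361} = \sqrt{361} = 19$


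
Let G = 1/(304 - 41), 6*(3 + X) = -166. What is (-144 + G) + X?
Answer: -137809/789 ≈ -174.66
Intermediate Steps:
X = -92/3 (X = -3 + (⅙)*(-166) = -3 - 83/3 = -92/3 ≈ -30.667)
G = 1/263 ≈ 0.0038023
(-144 + G) + X = (-144 + 1/263) - 92/3 = -37871/263 - 92/3 = -137809/789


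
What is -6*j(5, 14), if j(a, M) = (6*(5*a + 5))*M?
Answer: -15120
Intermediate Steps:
j(a, M) = M*(30 + 30*a) (j(a, M) = (6*(5 + 5*a))*M = (30 + 30*a)*M = M*(30 + 30*a))
-6*j(5, 14) = -180*14*(1 + 5) = -180*14*6 = -6*2520 = -15120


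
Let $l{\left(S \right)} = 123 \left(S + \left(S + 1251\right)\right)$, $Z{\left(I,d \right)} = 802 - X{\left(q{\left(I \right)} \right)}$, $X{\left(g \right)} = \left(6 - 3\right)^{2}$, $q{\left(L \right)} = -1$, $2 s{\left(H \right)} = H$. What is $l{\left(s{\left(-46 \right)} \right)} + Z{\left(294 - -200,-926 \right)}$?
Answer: $149008$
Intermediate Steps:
$s{\left(H \right)} = \frac{H}{2}$
$X{\left(g \right)} = 9$ ($X{\left(g \right)} = 3^{2} = 9$)
$Z{\left(I,d \right)} = 793$ ($Z{\left(I,d \right)} = 802 - 9 = 793$)
$l{\left(S \right)} = 153873 + 246 S$ ($l{\left(S \right)} = 123 \left(S + \left(1251 + S\right)\right) = 123 \left(1251 + 2 S\right) = 153873 + 246 S$)
$l{\left(s{\left(-46 \right)} \right)} + Z{\left(294 - -200,-926 \right)} = \left(153873 + 246 \cdot \frac{1}{2} \left(-46\right)\right) + 793 = \left(153873 + 246 \left(-23\right)\right) + 793 = \left(153873 - 5658\right) + 793 = 148215 + 793 = 149008$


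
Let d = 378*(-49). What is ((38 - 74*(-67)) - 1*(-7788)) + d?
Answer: -5738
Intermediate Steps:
d = -18522
((38 - 74*(-67)) - 1*(-7788)) + d = ((38 - 74*(-67)) - 1*(-7788)) - 18522 = ((38 + 4958) + 7788) - 18522 = (4996 + 7788) - 18522 = 12784 - 18522 = -5738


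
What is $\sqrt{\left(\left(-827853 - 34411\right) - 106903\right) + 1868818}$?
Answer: $\sqrt{899651} \approx 948.5$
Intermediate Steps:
$\sqrt{\left(\left(-827853 - 34411\right) - 106903\right) + 1868818} = \sqrt{\left(-862264 - 106903\right) + 1868818} = \sqrt{-969167 + 1868818} = \sqrt{899651}$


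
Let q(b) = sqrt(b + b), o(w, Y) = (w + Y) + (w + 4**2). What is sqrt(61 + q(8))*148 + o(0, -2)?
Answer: 14 + 148*sqrt(65) ≈ 1207.2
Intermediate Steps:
o(w, Y) = 16 + Y + 2*w (o(w, Y) = (Y + w) + (w + 16) = (Y + w) + (16 + w) = 16 + Y + 2*w)
q(b) = sqrt(2)*sqrt(b) (q(b) = sqrt(2*b) = sqrt(2)*sqrt(b))
sqrt(61 + q(8))*148 + o(0, -2) = sqrt(61 + sqrt(2)*sqrt(8))*148 + (16 - 2 + 2*0) = sqrt(61 + sqrt(2)*(2*sqrt(2)))*148 + (16 - 2 + 0) = sqrt(61 + 4)*148 + 14 = sqrt(65)*148 + 14 = 148*sqrt(65) + 14 = 14 + 148*sqrt(65)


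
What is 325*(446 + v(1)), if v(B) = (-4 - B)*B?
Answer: 143325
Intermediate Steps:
v(B) = B*(-4 - B)
325*(446 + v(1)) = 325*(446 - 1*1*(4 + 1)) = 325*(446 - 1*1*5) = 325*(446 - 5) = 325*441 = 143325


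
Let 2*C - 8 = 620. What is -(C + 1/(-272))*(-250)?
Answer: 10675875/136 ≈ 78499.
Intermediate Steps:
C = 314 (C = 4 + (1/2)*620 = 4 + 310 = 314)
-(C + 1/(-272))*(-250) = -(314 + 1/(-272))*(-250) = -(314 - 1/272)*(-250) = -85407*(-250)/272 = -1*(-10675875/136) = 10675875/136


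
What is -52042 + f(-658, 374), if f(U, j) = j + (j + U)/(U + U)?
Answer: -16998701/329 ≈ -51668.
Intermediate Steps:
f(U, j) = j + (U + j)/(2*U) (f(U, j) = j + (U + j)/((2*U)) = j + (U + j)*(1/(2*U)) = j + (U + j)/(2*U))
-52042 + f(-658, 374) = -52042 + (½ + 374 + (½)*374/(-658)) = -52042 + (½ + 374 + (½)*374*(-1/658)) = -52042 + (½ + 374 - 187/658) = -52042 + 123117/329 = -16998701/329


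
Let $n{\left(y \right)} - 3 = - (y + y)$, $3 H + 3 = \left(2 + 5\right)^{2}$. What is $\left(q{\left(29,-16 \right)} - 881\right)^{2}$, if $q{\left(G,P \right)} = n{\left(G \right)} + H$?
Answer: $\frac{7628644}{9} \approx 8.4763 \cdot 10^{5}$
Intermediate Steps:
$H = \frac{46}{3}$ ($H = -1 + \frac{\left(2 + 5\right)^{2}}{3} = -1 + \frac{7^{2}}{3} = -1 + \frac{1}{3} \cdot 49 = -1 + \frac{49}{3} = \frac{46}{3} \approx 15.333$)
$n{\left(y \right)} = 3 - 2 y$ ($n{\left(y \right)} = 3 - \left(y + y\right) = 3 - 2 y$)
$q{\left(G,P \right)} = \frac{55}{3} - 2 G$ ($q{\left(G,P \right)} = \left(3 - 2 G\right) + \frac{46}{3} = \frac{55}{3} - 2 G$)
$\left(q{\left(29,-16 \right)} - 881\right)^{2} = \left(\left(\frac{55}{3} - 58\right) - 881\right)^{2} = \left(- \frac{119}{3} - 881\right)^{2} = \left(- \frac{2762}{3}\right)^{2} = \frac{7628644}{9}$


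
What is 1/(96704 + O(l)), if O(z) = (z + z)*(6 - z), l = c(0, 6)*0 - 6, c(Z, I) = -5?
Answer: 1/96560 ≈ 1.0356e-5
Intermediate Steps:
l = -6 (l = -5*0 - 6 = 0 - 6 = -6)
O(z) = 2*z*(6 - z) (O(z) = (2*z)*(6 - z) = 2*z*(6 - z))
1/(96704 + O(l)) = 1/(96704 + 2*(-6)*(6 - 1*(-6))) = 1/(96704 + 2*(-6)*(6 + 6)) = 1/(96704 + 2*(-6)*12) = 1/(96704 - 144) = 1/96560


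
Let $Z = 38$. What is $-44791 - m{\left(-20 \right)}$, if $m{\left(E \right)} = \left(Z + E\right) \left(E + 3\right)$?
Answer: $-44485$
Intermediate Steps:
$m{\left(E \right)} = \left(3 + E\right) \left(38 + E\right)$ ($m{\left(E \right)} = \left(38 + E\right) \left(E + 3\right) = \left(38 + E\right) \left(3 + E\right) = \left(3 + E\right) \left(38 + E\right)$)
$-44791 - m{\left(-20 \right)} = -44791 - \left(114 + \left(-20\right)^{2} + 41 \left(-20\right)\right) = -44791 - \left(114 + 400 - 820\right) = -44791 - -306 = -44791 + 306 = -44485$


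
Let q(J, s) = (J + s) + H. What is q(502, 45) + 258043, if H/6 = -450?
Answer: 255890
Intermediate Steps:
H = -2700 (H = 6*(-450) = -2700)
q(J, s) = -2700 + J + s (q(J, s) = (J + s) - 2700 = -2700 + J + s)
q(502, 45) + 258043 = (-2700 + 502 + 45) + 258043 = -2153 + 258043 = 255890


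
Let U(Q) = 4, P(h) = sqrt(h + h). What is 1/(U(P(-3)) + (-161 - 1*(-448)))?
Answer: 1/291 ≈ 0.0034364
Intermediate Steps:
P(h) = sqrt(2)*sqrt(h) (P(h) = sqrt(2*h) = sqrt(2)*sqrt(h))
1/(U(P(-3)) + (-161 - 1*(-448))) = 1/(4 + (-161 - 1*(-448))) = 1/(4 + (-161 + 448)) = 1/(4 + 287) = 1/291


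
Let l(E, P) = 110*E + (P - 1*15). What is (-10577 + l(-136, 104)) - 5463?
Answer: -30911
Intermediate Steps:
l(E, P) = -15 + P + 110*E (l(E, P) = 110*E + (P - 15) = 110*E + (-15 + P) = -15 + P + 110*E)
(-10577 + l(-136, 104)) - 5463 = (-10577 + (-15 + 104 + 110*(-136))) - 5463 = (-10577 + (-15 + 104 - 14960)) - 5463 = (-10577 - 14871) - 5463 = -25448 - 5463 = -30911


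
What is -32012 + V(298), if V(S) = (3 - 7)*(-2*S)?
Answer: -29628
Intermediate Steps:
V(S) = 8*S (V(S) = -(-8)*S = 8*S)
-32012 + V(298) = -32012 + 8*298 = -32012 + 2384 = -29628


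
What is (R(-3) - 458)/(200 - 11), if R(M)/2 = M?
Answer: -464/189 ≈ -2.4550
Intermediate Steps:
R(M) = 2*M
(R(-3) - 458)/(200 - 11) = (2*(-3) - 458)/(200 - 11) = (-6 - 458)/189 = -464*1/189 = -464/189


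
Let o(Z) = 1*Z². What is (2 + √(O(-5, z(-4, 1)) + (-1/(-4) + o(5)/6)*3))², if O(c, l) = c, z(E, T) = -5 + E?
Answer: (4 + √33)²/4 ≈ 23.739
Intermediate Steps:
o(Z) = Z²
(2 + √(O(-5, z(-4, 1)) + (-1/(-4) + o(5)/6)*3))² = (2 + √(-5 + (-1/(-4) + 5²/6)*3))² = (2 + √(-5 + (-1*(-¼) + 25*(⅙))*3))² = (2 + √(-5 + (¼ + 25/6)*3))² = (2 + √(-5 + (53/12)*3))² = (2 + √(-5 + 53/4))² = (2 + √(33/4))² = (2 + √33/2)²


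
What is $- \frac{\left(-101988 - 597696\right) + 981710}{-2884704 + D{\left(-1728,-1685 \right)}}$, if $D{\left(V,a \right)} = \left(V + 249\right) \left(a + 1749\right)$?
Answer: $\frac{141013}{1489680} \approx 0.09466$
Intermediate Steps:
$D{\left(V,a \right)} = \left(249 + V\right) \left(1749 + a\right)$
$- \frac{\left(-101988 - 597696\right) + 981710}{-2884704 + D{\left(-1728,-1685 \right)}} = - \frac{\left(-101988 - 597696\right) + 981710}{-2884704 + \left(435501 + 249 \left(-1685\right) + 1749 \left(-1728\right) - -2911680\right)} = - \frac{-699684 + 981710}{-2884704 + \left(435501 - 419565 - 3022272 + 2911680\right)} = - \frac{282026}{-2884704 - 94656} = - \frac{282026}{-2979360} = - \frac{282026 \left(-1\right)}{2979360} = \left(-1\right) \left(- \frac{141013}{1489680}\right) = \frac{141013}{1489680}$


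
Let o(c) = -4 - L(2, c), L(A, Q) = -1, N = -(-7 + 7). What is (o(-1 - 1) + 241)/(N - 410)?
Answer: -119/205 ≈ -0.58049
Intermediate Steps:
N = 0 (N = -1*0 = 0)
o(c) = -3 (o(c) = -4 - 1*(-1) = -4 + 1 = -3)
(o(-1 - 1) + 241)/(N - 410) = (-3 + 241)/(0 - 410) = 238/(-410) = 238*(-1/410) = -119/205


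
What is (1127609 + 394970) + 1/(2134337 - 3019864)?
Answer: 1348284814132/885527 ≈ 1.5226e+6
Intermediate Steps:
(1127609 + 394970) + 1/(2134337 - 3019864) = 1522579 + 1/(-885527) = 1522579 - 1/885527 = 1348284814132/885527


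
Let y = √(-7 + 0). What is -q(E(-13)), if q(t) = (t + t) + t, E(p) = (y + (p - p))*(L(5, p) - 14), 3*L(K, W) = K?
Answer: 37*I*√7 ≈ 97.893*I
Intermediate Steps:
L(K, W) = K/3
y = I*√7 (y = √(-7) = I*√7 ≈ 2.6458*I)
E(p) = -37*I*√7/3 (E(p) = (I*√7 + (p - p))*((⅓)*5 - 14) = (I*√7 + 0)*(5/3 - 14) = (I*√7)*(-37/3) = -37*I*√7/3)
q(t) = 3*t (q(t) = 2*t + t = 3*t)
-q(E(-13)) = -3*(-37*I*√7/3) = -(-37)*I*√7 = 37*I*√7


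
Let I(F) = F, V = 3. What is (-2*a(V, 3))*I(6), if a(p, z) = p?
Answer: -36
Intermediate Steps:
(-2*a(V, 3))*I(6) = -2*3*6 = -6*6 = -36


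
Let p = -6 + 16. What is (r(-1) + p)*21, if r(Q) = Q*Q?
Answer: 231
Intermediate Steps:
r(Q) = Q²
p = 10
(r(-1) + p)*21 = ((-1)² + 10)*21 = (1 + 10)*21 = 11*21 = 231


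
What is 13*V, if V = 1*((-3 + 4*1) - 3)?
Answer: -26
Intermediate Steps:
V = -2 (V = 1*((-3 + 4) - 3) = 1*(1 - 3) = 1*(-2) = -2)
13*V = 13*(-2) = -26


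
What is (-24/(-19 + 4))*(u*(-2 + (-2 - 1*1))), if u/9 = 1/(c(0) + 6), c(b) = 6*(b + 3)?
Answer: -3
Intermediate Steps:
c(b) = 18 + 6*b (c(b) = 6*(3 + b) = 18 + 6*b)
u = 3/8 (u = 9/((18 + 6*0) + 6) = 9/((18 + 0) + 6) = 9/(18 + 6) = 9/24 = 9*(1/24) = 3/8 ≈ 0.37500)
(-24/(-19 + 4))*(u*(-2 + (-2 - 1*1))) = (-24/(-19 + 4))*(3*(-2 + (-2 - 1*1))/8) = (-24/(-15))*(3*(-2 + (-2 - 1))/8) = (-1/15*(-24))*(3*(-2 - 3)/8) = 8*((3/8)*(-5))/5 = (8/5)*(-15/8) = -3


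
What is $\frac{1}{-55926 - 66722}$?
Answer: $- \frac{1}{122648} \approx -8.1534 \cdot 10^{-6}$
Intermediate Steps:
$\frac{1}{-55926 - 66722} = \frac{1}{-122648} = - \frac{1}{122648}$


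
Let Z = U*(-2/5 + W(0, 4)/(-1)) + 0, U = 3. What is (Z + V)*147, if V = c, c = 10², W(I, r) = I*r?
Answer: 72618/5 ≈ 14524.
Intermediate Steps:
c = 100
V = 100
Z = -6/5 (Z = 3*(-2/5 + (0*4)/(-1)) + 0 = 3*(-2*⅕ + 0*(-1)) + 0 = 3*(-⅖ + 0) + 0 = 3*(-⅖) + 0 = -6/5 + 0 = -6/5 ≈ -1.2000)
(Z + V)*147 = (-6/5 + 100)*147 = (494/5)*147 = 72618/5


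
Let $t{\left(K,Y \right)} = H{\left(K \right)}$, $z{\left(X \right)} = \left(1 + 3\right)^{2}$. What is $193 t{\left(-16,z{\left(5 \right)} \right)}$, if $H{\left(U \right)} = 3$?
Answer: $579$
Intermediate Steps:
$z{\left(X \right)} = 16$ ($z{\left(X \right)} = 4^{2} = 16$)
$t{\left(K,Y \right)} = 3$
$193 t{\left(-16,z{\left(5 \right)} \right)} = 193 \cdot 3 = 579$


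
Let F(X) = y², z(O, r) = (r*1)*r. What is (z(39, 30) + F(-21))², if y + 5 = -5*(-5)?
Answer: 1690000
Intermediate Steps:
y = 20 (y = -5 - 5*(-5) = -5 + 25 = 20)
z(O, r) = r² (z(O, r) = r*r = r²)
F(X) = 400 (F(X) = 20² = 400)
(z(39, 30) + F(-21))² = (30² + 400)² = (900 + 400)² = 1300² = 1690000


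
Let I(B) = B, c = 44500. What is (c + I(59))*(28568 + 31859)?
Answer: 2692566693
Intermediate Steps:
(c + I(59))*(28568 + 31859) = (44500 + 59)*(28568 + 31859) = 44559*60427 = 2692566693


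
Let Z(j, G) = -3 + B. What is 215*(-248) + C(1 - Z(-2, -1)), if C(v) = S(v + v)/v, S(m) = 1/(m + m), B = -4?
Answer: -13649919/256 ≈ -53320.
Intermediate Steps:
S(m) = 1/(2*m)
Z(j, G) = -7 (Z(j, G) = -3 - 4 = -7)
C(v) = 1/(4*v²) (C(v) = (1/(2*(v + v)))/v = (1/(2*((2*v))))/v = ((1/(2*v))/2)/v = (1/(4*v))/v = 1/(4*v²))
215*(-248) + C(1 - Z(-2, -1)) = 215*(-248) + 1/(4*(1 - 1*(-7))²) = -53320 + 1/(4*(1 + 7)²) = -53320 + (¼)/8² = -53320 + (¼)*(1/64) = -53320 + 1/256 = -13649919/256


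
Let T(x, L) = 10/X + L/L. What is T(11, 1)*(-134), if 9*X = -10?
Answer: 1072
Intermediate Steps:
X = -10/9 (X = (1/9)*(-10) = -10/9 ≈ -1.1111)
T(x, L) = -8 (T(x, L) = 10/(-10/9) + L/L = 10*(-9/10) + 1 = -9 + 1 = -8)
T(11, 1)*(-134) = -8*(-134) = 1072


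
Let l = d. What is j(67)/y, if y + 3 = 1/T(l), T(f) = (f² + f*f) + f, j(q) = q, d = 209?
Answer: -5867257/262712 ≈ -22.333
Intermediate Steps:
l = 209
T(f) = f + 2*f² (T(f) = (f² + f²) + f = 2*f² + f = f + 2*f²)
y = -262712/87571 (y = -3 + 1/(209*(1 + 2*209)) = -3 + 1/(209*(1 + 418)) = -3 + 1/(209*419) = -3 + 1/87571 = -262712/87571 ≈ -3.0000)
j(67)/y = 67/(-262712/87571) = 67*(-87571/262712) = -5867257/262712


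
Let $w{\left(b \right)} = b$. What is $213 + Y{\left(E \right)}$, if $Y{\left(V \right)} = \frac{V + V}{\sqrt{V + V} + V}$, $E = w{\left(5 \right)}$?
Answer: $\frac{649}{3} - \frac{2 \sqrt{10}}{3} \approx 214.23$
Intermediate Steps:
$E = 5$
$Y{\left(V \right)} = \frac{2 V}{V + \sqrt{2} \sqrt{V}}$ ($Y{\left(V \right)} = \frac{2 V}{\sqrt{2 V} + V} = \frac{2 V}{\sqrt{2} \sqrt{V} + V} = \frac{2 V}{V + \sqrt{2} \sqrt{V}}$)
$213 + Y{\left(E \right)} = 213 + 2 \cdot 5 \frac{1}{5 + \sqrt{2} \sqrt{5}} = 213 + 2 \cdot 5 \frac{1}{5 + \sqrt{10}} = 213 + \frac{10}{5 + \sqrt{10}}$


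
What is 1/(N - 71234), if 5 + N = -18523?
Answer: -1/89762 ≈ -1.1141e-5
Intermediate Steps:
N = -18528 (N = -5 - 18523 = -18528)
1/(N - 71234) = 1/(-18528 - 71234) = 1/(-89762) = -1/89762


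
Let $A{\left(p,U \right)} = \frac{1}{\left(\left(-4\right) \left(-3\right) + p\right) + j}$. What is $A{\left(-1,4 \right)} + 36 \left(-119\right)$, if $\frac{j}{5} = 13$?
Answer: $- \frac{325583}{76} \approx -4284.0$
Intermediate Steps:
$j = 65$ ($j = 5 \cdot 13 = 65$)
$A{\left(p,U \right)} = \frac{1}{77 + p}$ ($A{\left(p,U \right)} = \frac{1}{\left(\left(-4\right) \left(-3\right) + p\right) + 65} = \frac{1}{\left(12 + p\right) + 65} = \frac{1}{77 + p}$)
$A{\left(-1,4 \right)} + 36 \left(-119\right) = \frac{1}{77 - 1} + 36 \left(-119\right) = \frac{1}{76} - 4284 = - \frac{325583}{76}$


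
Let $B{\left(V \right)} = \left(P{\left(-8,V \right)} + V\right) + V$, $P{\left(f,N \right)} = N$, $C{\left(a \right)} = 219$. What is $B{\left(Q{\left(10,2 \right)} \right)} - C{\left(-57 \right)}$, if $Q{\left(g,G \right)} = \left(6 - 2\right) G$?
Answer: $-195$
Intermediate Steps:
$Q{\left(g,G \right)} = 4 G$
$B{\left(V \right)} = 3 V$ ($B{\left(V \right)} = \left(V + V\right) + V = 2 V + V = 3 V$)
$B{\left(Q{\left(10,2 \right)} \right)} - C{\left(-57 \right)} = 3 \cdot 4 \cdot 2 - 219 = 3 \cdot 8 - 219 = 24 - 219 = -195$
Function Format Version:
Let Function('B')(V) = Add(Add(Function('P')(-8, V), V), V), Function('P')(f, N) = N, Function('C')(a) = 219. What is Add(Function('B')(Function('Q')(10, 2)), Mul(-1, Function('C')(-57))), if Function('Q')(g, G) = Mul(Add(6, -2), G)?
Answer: -195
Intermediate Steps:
Function('Q')(g, G) = Mul(4, G)
Function('B')(V) = Mul(3, V) (Function('B')(V) = Add(Add(V, V), V) = Add(Mul(2, V), V) = Mul(3, V))
Add(Function('B')(Function('Q')(10, 2)), Mul(-1, Function('C')(-57))) = Add(Mul(3, Mul(4, 2)), Mul(-1, 219)) = Add(Mul(3, 8), -219) = Add(24, -219) = -195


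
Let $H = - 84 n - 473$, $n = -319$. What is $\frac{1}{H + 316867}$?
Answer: $\frac{1}{343190} \approx 2.9138 \cdot 10^{-6}$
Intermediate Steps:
$H = 26323$ ($H = \left(-84\right) \left(-319\right) - 473 = 26796 - 473 = 26323$)
$\frac{1}{H + 316867} = \frac{1}{26323 + 316867} = \frac{1}{343190}$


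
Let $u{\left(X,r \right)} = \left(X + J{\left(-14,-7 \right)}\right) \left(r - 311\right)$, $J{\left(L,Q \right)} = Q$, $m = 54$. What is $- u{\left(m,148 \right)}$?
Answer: $7661$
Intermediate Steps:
$u{\left(X,r \right)} = \left(-311 + r\right) \left(-7 + X\right)$ ($u{\left(X,r \right)} = \left(X - 7\right) \left(r - 311\right) = \left(-7 + X\right) \left(-311 + r\right) = \left(-311 + r\right) \left(-7 + X\right)$)
$- u{\left(m,148 \right)} = - (2177 - 16794 - 1036 + 54 \cdot 148) = - (2177 - 16794 - 1036 + 7992) = \left(-1\right) \left(-7661\right) = 7661$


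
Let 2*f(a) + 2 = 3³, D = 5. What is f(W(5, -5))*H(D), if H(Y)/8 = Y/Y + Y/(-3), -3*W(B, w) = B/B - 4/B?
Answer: -200/3 ≈ -66.667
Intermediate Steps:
W(B, w) = -⅓ + 4/(3*B) (W(B, w) = -(B/B - 4/B)/3 = -(1 - 4/B)/3 = -⅓ + 4/(3*B))
H(Y) = 8 - 8*Y/3 (H(Y) = 8*(Y/Y + Y/(-3)) = 8*(1 + Y*(-⅓)) = 8*(1 - Y/3) = 8 - 8*Y/3)
f(a) = 25/2 (f(a) = -1 + (½)*3³ = -1 + (½)*27 = -1 + 27/2 = 25/2)
f(W(5, -5))*H(D) = 25*(8 - 8/3*5)/2 = 25*(8 - 40/3)/2 = (25/2)*(-16/3) = -200/3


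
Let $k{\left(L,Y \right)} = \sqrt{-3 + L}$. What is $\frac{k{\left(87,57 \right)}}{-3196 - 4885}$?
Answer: $- \frac{2 \sqrt{21}}{8081} \approx -0.0011342$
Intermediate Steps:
$\frac{k{\left(87,57 \right)}}{-3196 - 4885} = \frac{\sqrt{-3 + 87}}{-3196 - 4885} = \frac{\sqrt{84}}{-8081} = 2 \sqrt{21} \left(- \frac{1}{8081}\right) = - \frac{2 \sqrt{21}}{8081}$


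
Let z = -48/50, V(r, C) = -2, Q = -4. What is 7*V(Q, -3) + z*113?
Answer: -3062/25 ≈ -122.48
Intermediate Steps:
z = -24/25 (z = -48*1/50 = -24/25 ≈ -0.96000)
7*V(Q, -3) + z*113 = 7*(-2) - 24/25*113 = -14 - 2712/25 = -3062/25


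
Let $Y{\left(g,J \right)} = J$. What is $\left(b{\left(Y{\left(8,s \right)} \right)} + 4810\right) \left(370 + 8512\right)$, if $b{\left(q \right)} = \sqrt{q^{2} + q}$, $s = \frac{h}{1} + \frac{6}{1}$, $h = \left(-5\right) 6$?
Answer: $42722420 + 17764 \sqrt{138} \approx 4.2931 \cdot 10^{7}$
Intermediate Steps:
$h = -30$
$s = -24$ ($s = - \frac{30}{1} + \frac{6}{1} = \left(-30\right) 1 + 6 \cdot 1 = -30 + 6 = -24$)
$b{\left(q \right)} = \sqrt{q + q^{2}}$
$\left(b{\left(Y{\left(8,s \right)} \right)} + 4810\right) \left(370 + 8512\right) = \left(\sqrt{- 24 \left(1 - 24\right)} + 4810\right) \left(370 + 8512\right) = \left(\sqrt{\left(-24\right) \left(-23\right)} + 4810\right) 8882 = \left(\sqrt{552} + 4810\right) 8882 = \left(2 \sqrt{138} + 4810\right) 8882 = \left(4810 + 2 \sqrt{138}\right) 8882 = 42722420 + 17764 \sqrt{138}$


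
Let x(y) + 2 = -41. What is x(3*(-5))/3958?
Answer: -43/3958 ≈ -0.010864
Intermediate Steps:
x(y) = -43 (x(y) = -2 - 41 = -43)
x(3*(-5))/3958 = -43/3958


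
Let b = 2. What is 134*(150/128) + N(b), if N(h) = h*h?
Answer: 5153/32 ≈ 161.03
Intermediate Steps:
N(h) = h²
134*(150/128) + N(b) = 134*(150/128) + 2² = 134*(150*(1/128)) + 4 = 134*(75/64) + 4 = 5025/32 + 4 = 5153/32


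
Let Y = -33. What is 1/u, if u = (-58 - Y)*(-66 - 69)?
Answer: 1/3375 ≈ 0.00029630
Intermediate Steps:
u = 3375 (u = (-58 - 1*(-33))*(-66 - 69) = (-58 + 33)*(-135) = -25*(-135) = 3375)
1/u = 1/3375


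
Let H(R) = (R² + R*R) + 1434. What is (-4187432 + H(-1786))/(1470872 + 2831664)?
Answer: 1096797/2151268 ≈ 0.50984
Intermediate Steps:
H(R) = 1434 + 2*R² (H(R) = (R² + R²) + 1434 = 2*R² + 1434 = 1434 + 2*R²)
(-4187432 + H(-1786))/(1470872 + 2831664) = (-4187432 + (1434 + 2*(-1786)²))/(1470872 + 2831664) = (-4187432 + (1434 + 2*3189796))/4302536 = (-4187432 + (1434 + 6379592))*(1/4302536) = (-4187432 + 6381026)*(1/4302536) = 2193594*(1/4302536) = 1096797/2151268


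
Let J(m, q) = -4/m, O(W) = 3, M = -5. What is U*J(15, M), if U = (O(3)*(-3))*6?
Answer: 72/5 ≈ 14.400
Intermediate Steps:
U = -54 (U = (3*(-3))*6 = -9*6 = -54)
U*J(15, M) = -(-216)/15 = -54*(-4/15) = 72/5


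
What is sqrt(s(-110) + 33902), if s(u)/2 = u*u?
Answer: sqrt(58102) ≈ 241.04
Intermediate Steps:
s(u) = 2*u**2 (s(u) = 2*(u*u) = 2*u**2)
sqrt(s(-110) + 33902) = sqrt(2*(-110)**2 + 33902) = sqrt(2*12100 + 33902) = sqrt(24200 + 33902) = sqrt(58102)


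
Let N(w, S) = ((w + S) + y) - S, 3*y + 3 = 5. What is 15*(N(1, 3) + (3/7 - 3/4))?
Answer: 565/28 ≈ 20.179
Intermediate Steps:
y = 2/3 (y = -1 + (1/3)*5 = -1 + 5/3 = 2/3 ≈ 0.66667)
N(w, S) = 2/3 + w (N(w, S) = ((w + S) + 2/3) - S = ((S + w) + 2/3) - S = (2/3 + S + w) - S = 2/3 + w)
15*(N(1, 3) + (3/7 - 3/4)) = 15*((2/3 + 1) + (3/7 - 3/4)) = 15*(5/3 + (3*(1/7) - 3*1/4)) = 15*(5/3 + (3/7 - 3/4)) = 15*(5/3 - 9/28) = 15*(113/84) = 565/28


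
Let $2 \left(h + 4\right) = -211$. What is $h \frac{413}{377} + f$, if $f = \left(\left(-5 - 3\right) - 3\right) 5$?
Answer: $- \frac{131917}{754} \approx -174.96$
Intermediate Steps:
$h = - \frac{219}{2}$ ($h = -4 + \frac{1}{2} \left(-211\right) = -4 - \frac{211}{2} = - \frac{219}{2} \approx -109.5$)
$f = -55$ ($f = \left(-8 - 3\right) 5 = \left(-11\right) 5 = -55$)
$h \frac{413}{377} + f = - \frac{219 \cdot \frac{413}{377}}{2} - 55 = - \frac{219 \cdot 413 \cdot \frac{1}{377}}{2} - 55 = \left(- \frac{219}{2}\right) \frac{413}{377} - 55 = - \frac{90447}{754} - 55 = - \frac{131917}{754}$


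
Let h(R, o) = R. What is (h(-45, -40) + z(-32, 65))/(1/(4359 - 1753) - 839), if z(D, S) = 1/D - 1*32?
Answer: 3211895/34982928 ≈ 0.091813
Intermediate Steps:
z(D, S) = -32 + 1/D (z(D, S) = 1/D - 32 = -32 + 1/D)
(h(-45, -40) + z(-32, 65))/(1/(4359 - 1753) - 839) = (-45 + (-32 + 1/(-32)))/(1/(4359 - 1753) - 839) = (-45 + (-32 - 1/32))/(1/2606 - 839) = (-45 - 1025/32)/(1/2606 - 839) = -2465/(32*(-2186433/2606)) = -2465/32*(-2606/2186433) = 3211895/34982928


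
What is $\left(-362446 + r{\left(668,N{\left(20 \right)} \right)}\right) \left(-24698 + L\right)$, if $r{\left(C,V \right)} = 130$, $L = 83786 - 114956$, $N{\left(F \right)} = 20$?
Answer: $20241870288$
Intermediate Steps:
$L = -31170$
$\left(-362446 + r{\left(668,N{\left(20 \right)} \right)}\right) \left(-24698 + L\right) = \left(-362446 + 130\right) \left(-24698 - 31170\right) = \left(-362316\right) \left(-55868\right) = 20241870288$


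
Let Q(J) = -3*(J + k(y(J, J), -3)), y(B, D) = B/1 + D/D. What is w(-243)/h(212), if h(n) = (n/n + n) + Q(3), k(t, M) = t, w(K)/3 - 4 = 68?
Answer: 9/8 ≈ 1.1250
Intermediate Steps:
w(K) = 216 (w(K) = 12 + 3*68 = 12 + 204 = 216)
y(B, D) = 1 + B (y(B, D) = B*1 + 1 = B + 1 = 1 + B)
Q(J) = -3 - 6*J (Q(J) = -3*(J + (1 + J)) = -3*(1 + 2*J) = -3 - 6*J)
h(n) = -20 + n (h(n) = (n/n + n) + (-3 - 6*3) = (1 + n) + (-3 - 18) = (1 + n) - 21 = -20 + n)
w(-243)/h(212) = 216/(-20 + 212) = 216/192 = 216*(1/192) = 9/8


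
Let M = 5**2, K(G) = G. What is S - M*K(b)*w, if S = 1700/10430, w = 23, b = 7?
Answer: -4197905/1043 ≈ -4024.8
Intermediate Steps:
M = 25
S = 170/1043 (S = 1700*(1/10430) = 170/1043 ≈ 0.16299)
S - M*K(b)*w = 170/1043 - 25*7*23 = 170/1043 - 175*23 = 170/1043 - 1*4025 = 170/1043 - 4025 = -4197905/1043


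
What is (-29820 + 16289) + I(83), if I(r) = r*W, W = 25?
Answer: -11456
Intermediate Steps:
I(r) = 25*r (I(r) = r*25 = 25*r)
(-29820 + 16289) + I(83) = (-29820 + 16289) + 25*83 = -13531 + 2075 = -11456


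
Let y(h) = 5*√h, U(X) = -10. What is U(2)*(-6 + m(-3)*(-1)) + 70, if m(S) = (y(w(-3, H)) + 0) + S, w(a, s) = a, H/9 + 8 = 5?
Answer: 100 + 50*I*√3 ≈ 100.0 + 86.603*I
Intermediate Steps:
H = -27 (H = -72 + 9*5 = -72 + 45 = -27)
m(S) = S + 5*I*√3 (m(S) = (5*√(-3) + 0) + S = (5*(I*√3) + 0) + S = (5*I*√3 + 0) + S = 5*I*√3 + S = S + 5*I*√3)
U(2)*(-6 + m(-3)*(-1)) + 70 = -10*(-6 + (-3 + 5*I*√3)*(-1)) + 70 = -10*(-6 + (3 - 5*I*√3)) + 70 = -10*(-3 - 5*I*√3) + 70 = (30 + 50*I*√3) + 70 = 100 + 50*I*√3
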